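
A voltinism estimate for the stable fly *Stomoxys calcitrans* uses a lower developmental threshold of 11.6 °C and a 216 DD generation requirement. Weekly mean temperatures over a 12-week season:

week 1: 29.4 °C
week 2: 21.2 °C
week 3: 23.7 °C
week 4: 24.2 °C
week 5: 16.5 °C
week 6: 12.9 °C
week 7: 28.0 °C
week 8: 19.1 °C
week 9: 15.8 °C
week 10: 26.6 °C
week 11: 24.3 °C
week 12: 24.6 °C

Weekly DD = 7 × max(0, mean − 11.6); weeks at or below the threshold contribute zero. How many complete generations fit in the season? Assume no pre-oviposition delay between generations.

Weekly DD (7 × max(0, T̄ − 11.6)): 124.6, 67.2, 84.7, 88.2, 34.3, 9.1, 114.8, 52.5, 29.4, 105.0, 88.9, 91.0.
Season total = 889.7 DD.
Complete generations = ⌊889.7 / 216⌋ = 4.

4 generations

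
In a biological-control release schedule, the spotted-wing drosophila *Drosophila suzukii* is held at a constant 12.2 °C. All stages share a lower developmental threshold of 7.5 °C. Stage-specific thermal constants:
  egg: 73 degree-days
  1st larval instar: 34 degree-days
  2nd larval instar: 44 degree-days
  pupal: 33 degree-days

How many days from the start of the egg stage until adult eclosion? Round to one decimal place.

39.1 days

Daily accumulation at 12.2 °C = 12.2 − 7.5 = 4.7 DD/day.
Total K = 73 + 34 + 44 + 33 = 184 DD.
Total duration = 184 / 4.7 = 39.149 ≈ 39.1 days.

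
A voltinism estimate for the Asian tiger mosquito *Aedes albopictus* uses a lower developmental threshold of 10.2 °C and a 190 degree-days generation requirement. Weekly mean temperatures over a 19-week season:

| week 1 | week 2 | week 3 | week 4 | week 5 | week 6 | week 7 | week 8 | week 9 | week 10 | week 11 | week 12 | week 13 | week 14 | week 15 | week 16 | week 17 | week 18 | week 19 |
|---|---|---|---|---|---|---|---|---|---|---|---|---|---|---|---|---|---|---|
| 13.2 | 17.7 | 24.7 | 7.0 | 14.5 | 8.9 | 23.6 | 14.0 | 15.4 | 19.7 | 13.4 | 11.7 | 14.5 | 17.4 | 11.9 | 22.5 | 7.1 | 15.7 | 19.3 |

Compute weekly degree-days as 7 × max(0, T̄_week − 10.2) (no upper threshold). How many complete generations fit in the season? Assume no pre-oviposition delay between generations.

Weekly DD (7 × max(0, T̄ − 10.2)): 21.0, 52.5, 101.5, 0.0, 30.1, 0.0, 93.8, 26.6, 36.4, 66.5, 22.4, 10.5, 30.1, 50.4, 11.9, 86.1, 0.0, 38.5, 63.7.
Season total = 742.0 DD.
Complete generations = ⌊742.0 / 190⌋ = 3.

3 generations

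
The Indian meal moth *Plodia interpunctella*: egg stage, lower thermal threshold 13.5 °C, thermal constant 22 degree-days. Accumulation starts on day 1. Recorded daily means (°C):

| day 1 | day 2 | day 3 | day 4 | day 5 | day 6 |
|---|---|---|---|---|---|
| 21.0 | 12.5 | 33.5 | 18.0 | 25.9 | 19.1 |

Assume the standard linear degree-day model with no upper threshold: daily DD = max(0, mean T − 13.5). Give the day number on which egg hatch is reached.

Daily DD above 13.5 °C: 7.5, 0.0, 20.0, 4.5, 12.4, 5.6.
Cumulative: 7.5, 7.5, 27.5, 32.0, 44.4, 50.0.
The total first reaches 22 DD on day 3.

day 3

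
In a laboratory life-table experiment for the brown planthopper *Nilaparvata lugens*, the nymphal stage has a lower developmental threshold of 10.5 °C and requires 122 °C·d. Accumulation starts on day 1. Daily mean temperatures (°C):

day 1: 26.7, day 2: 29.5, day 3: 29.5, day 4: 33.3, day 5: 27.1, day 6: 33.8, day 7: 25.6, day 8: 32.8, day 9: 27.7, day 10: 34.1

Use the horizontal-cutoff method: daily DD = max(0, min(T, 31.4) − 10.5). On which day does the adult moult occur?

Daily DD above 10.5 °C (capped at 20.9): 16.2, 19.0, 19.0, 20.9, 16.6, 20.9, 15.1, 20.9, 17.2, 20.9.
Cumulative: 16.2, 35.2, 54.2, 75.1, 91.7, 112.6, 127.7, 148.6, 165.8, 186.7.
The total first reaches 122 DD on day 7.

day 7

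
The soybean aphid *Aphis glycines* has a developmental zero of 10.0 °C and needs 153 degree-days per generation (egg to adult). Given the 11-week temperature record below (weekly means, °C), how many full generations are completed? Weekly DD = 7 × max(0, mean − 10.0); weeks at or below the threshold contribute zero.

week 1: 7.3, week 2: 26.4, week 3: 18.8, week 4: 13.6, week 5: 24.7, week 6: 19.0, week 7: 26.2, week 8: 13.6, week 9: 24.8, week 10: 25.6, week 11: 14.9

4 generations

Weekly DD (7 × max(0, T̄ − 10.0)): 0.0, 114.8, 61.6, 25.2, 102.9, 63.0, 113.4, 25.2, 103.6, 109.2, 34.3.
Season total = 753.2 DD.
Complete generations = ⌊753.2 / 153⌋ = 4.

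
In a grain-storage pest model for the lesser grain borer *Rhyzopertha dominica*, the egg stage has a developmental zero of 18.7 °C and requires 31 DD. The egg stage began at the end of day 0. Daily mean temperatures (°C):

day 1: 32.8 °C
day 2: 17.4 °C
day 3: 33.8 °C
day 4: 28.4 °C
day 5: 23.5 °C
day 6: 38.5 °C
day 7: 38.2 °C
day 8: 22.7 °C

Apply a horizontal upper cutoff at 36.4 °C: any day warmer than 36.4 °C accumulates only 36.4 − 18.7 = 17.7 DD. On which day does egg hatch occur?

Daily DD above 18.7 °C (capped at 17.7): 14.1, 0.0, 15.1, 9.7, 4.8, 17.7, 17.7, 4.0.
Cumulative: 14.1, 14.1, 29.2, 38.9, 43.7, 61.4, 79.1, 83.1.
The total first reaches 31 DD on day 4.

day 4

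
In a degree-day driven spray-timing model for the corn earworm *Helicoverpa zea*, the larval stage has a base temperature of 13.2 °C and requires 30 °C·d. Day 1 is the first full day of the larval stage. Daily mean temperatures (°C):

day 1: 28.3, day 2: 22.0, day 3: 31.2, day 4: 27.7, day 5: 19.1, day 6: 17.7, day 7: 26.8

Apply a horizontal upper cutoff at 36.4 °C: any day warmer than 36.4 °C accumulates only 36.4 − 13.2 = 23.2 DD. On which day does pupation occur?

Daily DD above 13.2 °C (capped at 23.2): 15.1, 8.8, 18.0, 14.5, 5.9, 4.5, 13.6.
Cumulative: 15.1, 23.9, 41.9, 56.4, 62.3, 66.8, 80.4.
The total first reaches 30 DD on day 3.

day 3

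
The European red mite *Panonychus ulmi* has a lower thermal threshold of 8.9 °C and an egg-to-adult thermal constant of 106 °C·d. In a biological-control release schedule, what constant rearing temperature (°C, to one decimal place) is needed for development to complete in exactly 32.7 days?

Required daily accumulation = 106 / 32.7 = 3.242 DD/day.
T = T_base + 3.242 = 8.9 + 3.242 = 12.142 ≈ 12.1 °C.

12.1 °C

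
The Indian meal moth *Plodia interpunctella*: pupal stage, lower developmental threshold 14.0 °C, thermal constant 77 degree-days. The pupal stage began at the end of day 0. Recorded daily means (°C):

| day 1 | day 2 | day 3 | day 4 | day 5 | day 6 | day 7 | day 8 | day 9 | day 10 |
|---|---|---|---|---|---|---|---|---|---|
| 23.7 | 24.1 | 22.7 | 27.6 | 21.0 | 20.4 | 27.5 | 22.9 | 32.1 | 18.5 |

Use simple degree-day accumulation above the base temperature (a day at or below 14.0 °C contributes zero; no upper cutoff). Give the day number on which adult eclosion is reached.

Daily DD above 14.0 °C: 9.7, 10.1, 8.7, 13.6, 7.0, 6.4, 13.5, 8.9, 18.1, 4.5.
Cumulative: 9.7, 19.8, 28.5, 42.1, 49.1, 55.5, 69.0, 77.9, 96.0, 100.5.
The total first reaches 77 DD on day 8.

day 8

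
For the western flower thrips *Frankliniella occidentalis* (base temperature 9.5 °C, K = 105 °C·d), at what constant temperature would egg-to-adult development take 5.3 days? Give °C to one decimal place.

Required daily accumulation = 105 / 5.3 = 19.811 DD/day.
T = T_base + 19.811 = 9.5 + 19.811 = 29.311 ≈ 29.3 °C.

29.3 °C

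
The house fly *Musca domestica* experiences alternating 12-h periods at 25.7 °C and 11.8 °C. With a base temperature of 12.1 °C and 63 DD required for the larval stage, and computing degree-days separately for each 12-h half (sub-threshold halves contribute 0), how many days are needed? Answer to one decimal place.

9.3 days

Day half: max(0, 25.7 − 12.1) × 0.5 = 13.6 × 0.5 = 6.80 DD.
Night half: max(0, 11.8 − 12.1) × 0.5 = 0.0 × 0.5 = 0.00 DD.
Per 24 h: 6.80 DD/day.
Duration = 63 / 6.80 = 9.265 ≈ 9.3 days.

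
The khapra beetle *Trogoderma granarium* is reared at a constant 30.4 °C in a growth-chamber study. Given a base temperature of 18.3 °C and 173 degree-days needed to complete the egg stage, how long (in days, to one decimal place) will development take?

14.3 days

Daily accumulation = 30.4 − 18.3 = 12.1 DD/day.
Duration = 173 / 12.1 = 14.298 ≈ 14.3 days.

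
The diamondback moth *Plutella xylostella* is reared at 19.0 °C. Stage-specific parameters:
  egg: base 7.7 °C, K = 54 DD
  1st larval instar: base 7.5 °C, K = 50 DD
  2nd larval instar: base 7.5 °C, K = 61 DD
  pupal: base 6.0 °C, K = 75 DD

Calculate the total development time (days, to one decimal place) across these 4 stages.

20.2 days

egg: 54 / (19.0 − 7.7) = 54 / 11.3 = 4.779 d.
1st larval instar: 50 / (19.0 − 7.5) = 50 / 11.5 = 4.348 d.
2nd larval instar: 61 / (19.0 − 7.5) = 61 / 11.5 = 5.304 d.
pupal: 75 / (19.0 − 6.0) = 75 / 13.0 = 5.769 d.
Sum = 20.200 ≈ 20.2 days.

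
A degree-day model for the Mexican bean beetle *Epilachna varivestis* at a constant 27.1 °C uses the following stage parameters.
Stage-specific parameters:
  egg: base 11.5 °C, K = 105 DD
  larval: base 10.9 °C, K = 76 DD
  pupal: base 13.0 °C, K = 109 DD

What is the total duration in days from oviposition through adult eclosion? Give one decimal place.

19.2 days

egg: 105 / (27.1 − 11.5) = 105 / 15.6 = 6.731 d.
larval: 76 / (27.1 − 10.9) = 76 / 16.2 = 4.691 d.
pupal: 109 / (27.1 − 13.0) = 109 / 14.1 = 7.730 d.
Sum = 19.153 ≈ 19.2 days.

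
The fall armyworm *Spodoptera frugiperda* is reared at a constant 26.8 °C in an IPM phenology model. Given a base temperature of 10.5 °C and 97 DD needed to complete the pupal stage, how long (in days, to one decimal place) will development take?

6.0 days

Daily accumulation = 26.8 − 10.5 = 16.3 DD/day.
Duration = 97 / 16.3 = 5.951 ≈ 6.0 days.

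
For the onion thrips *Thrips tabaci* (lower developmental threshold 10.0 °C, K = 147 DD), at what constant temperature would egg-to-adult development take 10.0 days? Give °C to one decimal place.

24.7 °C

Required daily accumulation = 147 / 10.0 = 14.700 DD/day.
T = T_base + 14.700 = 10.0 + 14.700 = 24.700 ≈ 24.7 °C.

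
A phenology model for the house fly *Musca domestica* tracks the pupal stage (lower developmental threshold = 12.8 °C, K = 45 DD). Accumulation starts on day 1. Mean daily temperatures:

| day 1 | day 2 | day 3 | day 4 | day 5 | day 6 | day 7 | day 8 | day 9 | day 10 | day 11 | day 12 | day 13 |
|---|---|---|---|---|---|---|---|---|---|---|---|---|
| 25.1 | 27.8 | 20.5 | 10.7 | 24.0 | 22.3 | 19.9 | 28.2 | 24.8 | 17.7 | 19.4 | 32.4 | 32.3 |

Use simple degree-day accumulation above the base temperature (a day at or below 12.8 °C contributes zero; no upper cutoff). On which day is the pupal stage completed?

day 5

Daily DD above 12.8 °C: 12.3, 15.0, 7.7, 0.0, 11.2, 9.5, 7.1, 15.4, 12.0, 4.9, 6.6, 19.6, 19.5.
Cumulative: 12.3, 27.3, 35.0, 35.0, 46.2, 55.7, 62.8, 78.2, 90.2, 95.1, 101.7, 121.3, 140.8.
The total first reaches 45 DD on day 5.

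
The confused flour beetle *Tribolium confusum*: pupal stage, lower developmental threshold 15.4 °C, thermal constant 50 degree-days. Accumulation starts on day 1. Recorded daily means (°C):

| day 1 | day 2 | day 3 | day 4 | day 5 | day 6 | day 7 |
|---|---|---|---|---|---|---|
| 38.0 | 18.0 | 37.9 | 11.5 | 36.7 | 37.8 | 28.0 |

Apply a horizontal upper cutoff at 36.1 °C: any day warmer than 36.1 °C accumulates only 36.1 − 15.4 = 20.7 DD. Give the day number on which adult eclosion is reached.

day 5

Daily DD above 15.4 °C (capped at 20.7): 20.7, 2.6, 20.7, 0.0, 20.7, 20.7, 12.6.
Cumulative: 20.7, 23.3, 44.0, 44.0, 64.7, 85.4, 98.0.
The total first reaches 50 DD on day 5.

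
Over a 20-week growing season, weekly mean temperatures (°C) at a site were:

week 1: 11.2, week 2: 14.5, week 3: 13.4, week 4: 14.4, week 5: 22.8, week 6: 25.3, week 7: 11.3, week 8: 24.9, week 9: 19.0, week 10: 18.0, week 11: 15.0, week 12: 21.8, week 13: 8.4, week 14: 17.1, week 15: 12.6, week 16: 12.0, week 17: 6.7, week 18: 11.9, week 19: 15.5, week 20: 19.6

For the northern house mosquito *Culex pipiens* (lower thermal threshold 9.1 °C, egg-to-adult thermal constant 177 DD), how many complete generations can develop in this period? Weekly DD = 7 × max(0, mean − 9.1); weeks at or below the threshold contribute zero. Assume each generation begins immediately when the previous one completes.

Weekly DD (7 × max(0, T̄ − 9.1)): 14.7, 37.8, 30.1, 37.1, 95.9, 113.4, 15.4, 110.6, 69.3, 62.3, 41.3, 88.9, 0.0, 56.0, 24.5, 20.3, 0.0, 19.6, 44.8, 73.5.
Season total = 955.5 DD.
Complete generations = ⌊955.5 / 177⌋ = 5.

5 generations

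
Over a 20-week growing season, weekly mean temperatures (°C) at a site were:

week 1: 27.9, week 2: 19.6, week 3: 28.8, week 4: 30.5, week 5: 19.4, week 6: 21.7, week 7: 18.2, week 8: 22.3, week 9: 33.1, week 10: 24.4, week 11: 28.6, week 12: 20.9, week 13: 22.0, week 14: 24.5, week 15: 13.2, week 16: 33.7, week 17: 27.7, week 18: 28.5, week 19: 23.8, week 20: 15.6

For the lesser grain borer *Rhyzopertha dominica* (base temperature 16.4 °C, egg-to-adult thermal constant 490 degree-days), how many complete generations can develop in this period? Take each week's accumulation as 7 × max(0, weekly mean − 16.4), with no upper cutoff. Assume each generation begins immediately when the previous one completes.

2 generations

Weekly DD (7 × max(0, T̄ − 16.4)): 80.5, 22.4, 86.8, 98.7, 21.0, 37.1, 12.6, 41.3, 116.9, 56.0, 85.4, 31.5, 39.2, 56.7, 0.0, 121.1, 79.1, 84.7, 51.8, 0.0.
Season total = 1122.8 DD.
Complete generations = ⌊1122.8 / 490⌋ = 2.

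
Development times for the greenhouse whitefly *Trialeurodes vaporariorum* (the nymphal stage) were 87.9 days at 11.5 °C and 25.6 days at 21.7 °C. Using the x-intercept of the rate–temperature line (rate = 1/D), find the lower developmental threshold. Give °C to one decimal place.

Under the model K = D·(T − T_b), so D₁·(T₁ − T_b) = D₂·(T₂ − T_b).
87.9·(11.5 − T_b) = 25.6·(21.7 − T_b)
T_b = (87.9·11.5 − 25.6·21.7) / (87.9 − 25.6) = 455.33 / 62.3 = 7.309 °C ≈ 7.3 °C.

7.3 °C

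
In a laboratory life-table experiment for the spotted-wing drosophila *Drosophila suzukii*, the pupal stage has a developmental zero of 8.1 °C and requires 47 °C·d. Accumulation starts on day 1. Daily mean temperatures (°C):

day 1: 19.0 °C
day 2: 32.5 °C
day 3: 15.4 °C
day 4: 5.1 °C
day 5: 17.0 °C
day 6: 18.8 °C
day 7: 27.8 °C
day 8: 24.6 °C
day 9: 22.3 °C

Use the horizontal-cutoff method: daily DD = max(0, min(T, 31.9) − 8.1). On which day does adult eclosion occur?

Daily DD above 8.1 °C (capped at 23.8): 10.9, 23.8, 7.3, 0.0, 8.9, 10.7, 19.7, 16.5, 14.2.
Cumulative: 10.9, 34.7, 42.0, 42.0, 50.9, 61.6, 81.3, 97.8, 112.0.
The total first reaches 47 DD on day 5.

day 5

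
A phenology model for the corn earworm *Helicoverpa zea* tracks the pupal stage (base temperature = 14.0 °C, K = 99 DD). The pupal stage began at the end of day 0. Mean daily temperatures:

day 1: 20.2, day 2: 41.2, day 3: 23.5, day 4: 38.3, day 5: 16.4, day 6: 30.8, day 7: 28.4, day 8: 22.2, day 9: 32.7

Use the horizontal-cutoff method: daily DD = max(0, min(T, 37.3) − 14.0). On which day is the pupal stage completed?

Daily DD above 14.0 °C (capped at 23.3): 6.2, 23.3, 9.5, 23.3, 2.4, 16.8, 14.4, 8.2, 18.7.
Cumulative: 6.2, 29.5, 39.0, 62.3, 64.7, 81.5, 95.9, 104.1, 122.8.
The total first reaches 99 DD on day 8.

day 8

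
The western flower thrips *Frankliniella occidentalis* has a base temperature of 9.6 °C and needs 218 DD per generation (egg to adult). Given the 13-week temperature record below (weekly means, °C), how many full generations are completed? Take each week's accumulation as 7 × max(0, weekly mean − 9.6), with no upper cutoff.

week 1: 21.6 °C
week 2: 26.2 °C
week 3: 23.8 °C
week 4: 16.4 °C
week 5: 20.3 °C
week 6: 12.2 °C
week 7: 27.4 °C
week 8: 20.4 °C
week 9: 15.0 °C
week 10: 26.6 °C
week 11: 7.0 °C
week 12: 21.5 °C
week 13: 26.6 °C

4 generations

Weekly DD (7 × max(0, T̄ − 9.6)): 84.0, 116.2, 99.4, 47.6, 74.9, 18.2, 124.6, 75.6, 37.8, 119.0, 0.0, 83.3, 119.0.
Season total = 999.6 DD.
Complete generations = ⌊999.6 / 218⌋ = 4.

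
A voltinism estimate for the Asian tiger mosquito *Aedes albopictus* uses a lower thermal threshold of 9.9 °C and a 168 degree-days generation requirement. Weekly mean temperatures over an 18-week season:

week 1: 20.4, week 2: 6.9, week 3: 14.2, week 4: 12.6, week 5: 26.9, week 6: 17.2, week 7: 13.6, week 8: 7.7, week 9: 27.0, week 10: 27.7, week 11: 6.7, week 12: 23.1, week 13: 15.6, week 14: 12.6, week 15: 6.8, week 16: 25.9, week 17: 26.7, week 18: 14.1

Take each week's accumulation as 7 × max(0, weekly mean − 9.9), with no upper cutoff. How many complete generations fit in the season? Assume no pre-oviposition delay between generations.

5 generations

Weekly DD (7 × max(0, T̄ − 9.9)): 73.5, 0.0, 30.1, 18.9, 119.0, 51.1, 25.9, 0.0, 119.7, 124.6, 0.0, 92.4, 39.9, 18.9, 0.0, 112.0, 117.6, 29.4.
Season total = 973.0 DD.
Complete generations = ⌊973.0 / 168⌋ = 5.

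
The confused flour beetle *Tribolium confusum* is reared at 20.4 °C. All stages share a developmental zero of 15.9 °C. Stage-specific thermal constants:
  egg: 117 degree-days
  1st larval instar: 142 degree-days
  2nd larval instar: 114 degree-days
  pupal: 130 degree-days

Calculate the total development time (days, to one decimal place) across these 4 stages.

Daily accumulation at 20.4 °C = 20.4 − 15.9 = 4.5 DD/day.
Total K = 117 + 142 + 114 + 130 = 503 DD.
Total duration = 503 / 4.5 = 111.778 ≈ 111.8 days.

111.8 days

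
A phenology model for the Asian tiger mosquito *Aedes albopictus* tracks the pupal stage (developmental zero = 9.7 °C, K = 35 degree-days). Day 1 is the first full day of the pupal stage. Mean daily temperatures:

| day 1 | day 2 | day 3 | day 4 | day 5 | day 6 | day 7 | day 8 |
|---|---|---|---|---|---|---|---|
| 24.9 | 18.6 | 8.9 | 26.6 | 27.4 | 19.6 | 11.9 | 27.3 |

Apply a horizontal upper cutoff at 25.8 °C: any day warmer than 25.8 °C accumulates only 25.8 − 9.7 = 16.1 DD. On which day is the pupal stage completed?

Daily DD above 9.7 °C (capped at 16.1): 15.2, 8.9, 0.0, 16.1, 16.1, 9.9, 2.2, 16.1.
Cumulative: 15.2, 24.1, 24.1, 40.2, 56.3, 66.2, 68.4, 84.5.
The total first reaches 35 DD on day 4.

day 4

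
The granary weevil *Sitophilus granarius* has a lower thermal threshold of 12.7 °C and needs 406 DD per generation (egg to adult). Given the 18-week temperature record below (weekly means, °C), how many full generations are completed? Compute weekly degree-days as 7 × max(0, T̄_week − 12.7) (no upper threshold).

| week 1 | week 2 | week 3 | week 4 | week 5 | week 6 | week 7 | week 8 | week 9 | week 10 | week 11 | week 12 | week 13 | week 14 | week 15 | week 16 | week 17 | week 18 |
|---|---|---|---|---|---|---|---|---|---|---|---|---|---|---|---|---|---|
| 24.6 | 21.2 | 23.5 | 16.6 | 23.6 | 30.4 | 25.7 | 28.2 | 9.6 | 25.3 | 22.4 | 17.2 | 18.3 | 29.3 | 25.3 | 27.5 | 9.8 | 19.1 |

Weekly DD (7 × max(0, T̄ − 12.7)): 83.3, 59.5, 75.6, 27.3, 76.3, 123.9, 91.0, 108.5, 0.0, 88.2, 67.9, 31.5, 39.2, 116.2, 88.2, 103.6, 0.0, 44.8.
Season total = 1225.0 DD.
Complete generations = ⌊1225.0 / 406⌋ = 3.

3 generations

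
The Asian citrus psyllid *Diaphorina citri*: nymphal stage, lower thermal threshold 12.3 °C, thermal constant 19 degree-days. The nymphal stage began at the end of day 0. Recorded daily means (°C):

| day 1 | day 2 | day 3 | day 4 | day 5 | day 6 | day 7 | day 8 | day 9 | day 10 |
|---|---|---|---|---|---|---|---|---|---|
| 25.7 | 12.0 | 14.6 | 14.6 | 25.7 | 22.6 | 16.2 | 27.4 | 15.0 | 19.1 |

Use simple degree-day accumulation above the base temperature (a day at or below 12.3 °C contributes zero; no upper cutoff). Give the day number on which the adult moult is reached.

day 5

Daily DD above 12.3 °C: 13.4, 0.0, 2.3, 2.3, 13.4, 10.3, 3.9, 15.1, 2.7, 6.8.
Cumulative: 13.4, 13.4, 15.7, 18.0, 31.4, 41.7, 45.6, 60.7, 63.4, 70.2.
The total first reaches 19 DD on day 5.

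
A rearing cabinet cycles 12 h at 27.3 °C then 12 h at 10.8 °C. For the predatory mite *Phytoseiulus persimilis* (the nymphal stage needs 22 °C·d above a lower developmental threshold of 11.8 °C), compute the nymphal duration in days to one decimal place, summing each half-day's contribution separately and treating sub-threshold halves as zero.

2.8 days

Day half: max(0, 27.3 − 11.8) × 0.5 = 15.5 × 0.5 = 7.75 DD.
Night half: max(0, 10.8 − 11.8) × 0.5 = 0.0 × 0.5 = 0.00 DD.
Per 24 h: 7.75 DD/day.
Duration = 22 / 7.75 = 2.839 ≈ 2.8 days.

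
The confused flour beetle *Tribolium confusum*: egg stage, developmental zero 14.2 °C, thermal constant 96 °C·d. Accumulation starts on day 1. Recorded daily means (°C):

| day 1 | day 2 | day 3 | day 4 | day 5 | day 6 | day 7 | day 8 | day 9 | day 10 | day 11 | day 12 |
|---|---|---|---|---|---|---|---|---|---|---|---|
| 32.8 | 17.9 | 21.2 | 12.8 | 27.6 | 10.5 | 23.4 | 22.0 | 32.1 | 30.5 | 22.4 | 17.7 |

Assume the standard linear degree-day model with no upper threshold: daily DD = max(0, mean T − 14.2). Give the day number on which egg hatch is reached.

Daily DD above 14.2 °C: 18.6, 3.7, 7.0, 0.0, 13.4, 0.0, 9.2, 7.8, 17.9, 16.3, 8.2, 3.5.
Cumulative: 18.6, 22.3, 29.3, 29.3, 42.7, 42.7, 51.9, 59.7, 77.6, 93.9, 102.1, 105.6.
The total first reaches 96 DD on day 11.

day 11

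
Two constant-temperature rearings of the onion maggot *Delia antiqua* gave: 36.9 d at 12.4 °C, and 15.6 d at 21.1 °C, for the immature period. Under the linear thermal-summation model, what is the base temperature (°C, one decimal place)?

6.0 °C

Equal thermal constants: D₁(T₁ − T_b) = D₂(T₂ − T_b).
36.9·(12.4 − T_b) = 15.6·(21.1 − T_b)
T_b = (36.9·12.4 − 15.6·21.1) / (36.9 − 15.6) = 128.40 / 21.3 = 6.028 °C ≈ 6.0 °C.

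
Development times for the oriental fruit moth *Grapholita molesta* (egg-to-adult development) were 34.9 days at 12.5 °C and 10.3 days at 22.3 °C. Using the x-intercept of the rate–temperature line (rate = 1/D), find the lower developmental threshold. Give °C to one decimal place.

Equal thermal constants: D₁(T₁ − T_b) = D₂(T₂ − T_b).
34.9·(12.5 − T_b) = 10.3·(22.3 − T_b)
T_b = (34.9·12.5 − 10.3·22.3) / (34.9 − 10.3) = 206.56 / 24.6 = 8.397 °C ≈ 8.4 °C.

8.4 °C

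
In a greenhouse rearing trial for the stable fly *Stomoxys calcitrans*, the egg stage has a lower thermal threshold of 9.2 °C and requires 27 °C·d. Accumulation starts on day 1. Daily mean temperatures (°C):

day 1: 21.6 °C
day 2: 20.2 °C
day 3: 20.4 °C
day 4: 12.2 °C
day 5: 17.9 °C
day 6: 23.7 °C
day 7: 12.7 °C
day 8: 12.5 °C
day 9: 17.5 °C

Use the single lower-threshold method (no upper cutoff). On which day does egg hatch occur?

day 3

Daily DD above 9.2 °C: 12.4, 11.0, 11.2, 3.0, 8.7, 14.5, 3.5, 3.3, 8.3.
Cumulative: 12.4, 23.4, 34.6, 37.6, 46.3, 60.8, 64.3, 67.6, 75.9.
The total first reaches 27 DD on day 3.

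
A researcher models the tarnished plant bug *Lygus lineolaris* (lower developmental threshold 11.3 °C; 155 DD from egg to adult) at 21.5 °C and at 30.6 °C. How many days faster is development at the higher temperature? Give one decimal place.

At 21.5 °C: 155 / (21.5 − 11.3) = 155 / 10.2 = 15.196 d.
At 30.6 °C: 155 / (30.6 − 11.3) = 155 / 19.3 = 8.031 d.
Difference = |15.196 − 8.031| = 7.165 ≈ 7.2 days.

7.2 days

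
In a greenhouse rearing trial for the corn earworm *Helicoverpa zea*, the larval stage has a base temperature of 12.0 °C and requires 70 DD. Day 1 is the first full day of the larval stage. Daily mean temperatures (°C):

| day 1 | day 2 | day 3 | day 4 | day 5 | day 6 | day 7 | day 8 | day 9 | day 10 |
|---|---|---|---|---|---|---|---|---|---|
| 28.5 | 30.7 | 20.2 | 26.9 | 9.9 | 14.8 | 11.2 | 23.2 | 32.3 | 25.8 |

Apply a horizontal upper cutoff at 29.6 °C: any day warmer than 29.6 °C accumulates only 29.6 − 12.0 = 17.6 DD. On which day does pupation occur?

day 8

Daily DD above 12.0 °C (capped at 17.6): 16.5, 17.6, 8.2, 14.9, 0.0, 2.8, 0.0, 11.2, 17.6, 13.8.
Cumulative: 16.5, 34.1, 42.3, 57.2, 57.2, 60.0, 60.0, 71.2, 88.8, 102.6.
The total first reaches 70 DD on day 8.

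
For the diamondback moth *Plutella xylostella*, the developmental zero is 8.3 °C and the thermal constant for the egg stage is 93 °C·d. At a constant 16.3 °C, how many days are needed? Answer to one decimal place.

11.6 days

Daily accumulation = 16.3 − 8.3 = 8.0 DD/day.
Duration = 93 / 8.0 = 11.625 ≈ 11.6 days.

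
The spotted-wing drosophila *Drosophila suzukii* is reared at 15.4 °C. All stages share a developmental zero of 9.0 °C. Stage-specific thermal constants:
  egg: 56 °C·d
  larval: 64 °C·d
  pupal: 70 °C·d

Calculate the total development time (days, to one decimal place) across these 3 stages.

29.7 days

Daily accumulation at 15.4 °C = 15.4 − 9.0 = 6.4 DD/day.
Total K = 56 + 64 + 70 = 190 DD.
Total duration = 190 / 6.4 = 29.688 ≈ 29.7 days.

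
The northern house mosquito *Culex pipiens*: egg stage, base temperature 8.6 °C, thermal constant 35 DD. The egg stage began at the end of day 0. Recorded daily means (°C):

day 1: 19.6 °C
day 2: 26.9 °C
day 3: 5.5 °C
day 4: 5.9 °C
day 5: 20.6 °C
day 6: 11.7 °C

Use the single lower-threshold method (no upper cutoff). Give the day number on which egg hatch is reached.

Daily DD above 8.6 °C: 11.0, 18.3, 0.0, 0.0, 12.0, 3.1.
Cumulative: 11.0, 29.3, 29.3, 29.3, 41.3, 44.4.
The total first reaches 35 DD on day 5.

day 5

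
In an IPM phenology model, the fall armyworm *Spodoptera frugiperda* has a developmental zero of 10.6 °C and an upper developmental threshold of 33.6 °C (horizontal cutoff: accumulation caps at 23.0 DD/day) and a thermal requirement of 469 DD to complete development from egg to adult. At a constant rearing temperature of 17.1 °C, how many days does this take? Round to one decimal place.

Daily accumulation = 17.1 − 10.6 = 6.5 DD/day.
Duration = 469 / 6.5 = 72.154 ≈ 72.2 days.

72.2 days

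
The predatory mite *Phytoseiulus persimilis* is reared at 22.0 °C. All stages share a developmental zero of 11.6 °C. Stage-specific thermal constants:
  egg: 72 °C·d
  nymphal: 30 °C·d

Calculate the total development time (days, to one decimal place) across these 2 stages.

Daily accumulation at 22.0 °C = 22.0 − 11.6 = 10.4 DD/day.
Total K = 72 + 30 = 102 DD.
Total duration = 102 / 10.4 = 9.808 ≈ 9.8 days.

9.8 days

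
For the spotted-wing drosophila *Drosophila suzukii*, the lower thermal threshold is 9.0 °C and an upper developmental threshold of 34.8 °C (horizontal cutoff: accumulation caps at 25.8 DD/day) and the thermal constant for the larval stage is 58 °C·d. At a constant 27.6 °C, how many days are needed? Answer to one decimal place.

3.1 days

Daily accumulation = 27.6 − 9.0 = 18.6 DD/day.
Duration = 58 / 18.6 = 3.118 ≈ 3.1 days.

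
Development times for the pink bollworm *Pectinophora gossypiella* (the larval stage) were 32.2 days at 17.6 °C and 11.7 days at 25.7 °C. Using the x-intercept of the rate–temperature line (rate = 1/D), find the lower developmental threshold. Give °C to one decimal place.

Linear rate model ⇒ the product D·(T − T_b) is constant across temperatures.
32.2·(17.6 − T_b) = 11.7·(25.7 − T_b)
T_b = (32.2·17.6 − 11.7·25.7) / (32.2 − 11.7) = 266.03 / 20.5 = 12.977 °C ≈ 13.0 °C.

13.0 °C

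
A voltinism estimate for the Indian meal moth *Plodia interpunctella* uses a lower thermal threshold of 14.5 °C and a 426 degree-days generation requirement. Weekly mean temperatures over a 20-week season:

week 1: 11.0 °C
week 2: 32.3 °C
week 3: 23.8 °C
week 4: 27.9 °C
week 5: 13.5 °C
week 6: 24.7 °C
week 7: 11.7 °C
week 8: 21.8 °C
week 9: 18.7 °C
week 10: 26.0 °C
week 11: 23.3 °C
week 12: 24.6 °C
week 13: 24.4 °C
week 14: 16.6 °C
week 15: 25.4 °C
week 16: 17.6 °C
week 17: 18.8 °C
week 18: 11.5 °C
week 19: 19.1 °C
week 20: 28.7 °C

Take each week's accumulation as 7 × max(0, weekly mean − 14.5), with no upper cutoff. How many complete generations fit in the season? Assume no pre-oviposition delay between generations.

Weekly DD (7 × max(0, T̄ − 14.5)): 0.0, 124.6, 65.1, 93.8, 0.0, 71.4, 0.0, 51.1, 29.4, 80.5, 61.6, 70.7, 69.3, 14.7, 76.3, 21.7, 30.1, 0.0, 32.2, 99.4.
Season total = 991.9 DD.
Complete generations = ⌊991.9 / 426⌋ = 2.

2 generations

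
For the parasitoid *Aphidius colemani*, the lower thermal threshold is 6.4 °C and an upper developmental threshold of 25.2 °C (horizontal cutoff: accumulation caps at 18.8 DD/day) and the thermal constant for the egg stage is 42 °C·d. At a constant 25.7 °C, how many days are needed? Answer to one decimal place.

2.2 days

Temperature 25.7 °C exceeds the upper threshold, so daily accumulation caps at 25.2 − 6.4 = 18.8 DD/day.
Duration = 42 / 18.8 = 2.234 ≈ 2.2 days.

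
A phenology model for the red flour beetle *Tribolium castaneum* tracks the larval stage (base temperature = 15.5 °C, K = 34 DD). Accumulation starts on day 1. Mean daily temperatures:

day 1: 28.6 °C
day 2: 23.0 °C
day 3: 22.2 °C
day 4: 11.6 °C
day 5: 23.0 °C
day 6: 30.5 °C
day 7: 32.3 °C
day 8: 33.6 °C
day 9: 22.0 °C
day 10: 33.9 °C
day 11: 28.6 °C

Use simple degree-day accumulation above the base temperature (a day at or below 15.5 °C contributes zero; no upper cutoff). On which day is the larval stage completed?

day 5

Daily DD above 15.5 °C: 13.1, 7.5, 6.7, 0.0, 7.5, 15.0, 16.8, 18.1, 6.5, 18.4, 13.1.
Cumulative: 13.1, 20.6, 27.3, 27.3, 34.8, 49.8, 66.6, 84.7, 91.2, 109.6, 122.7.
The total first reaches 34 DD on day 5.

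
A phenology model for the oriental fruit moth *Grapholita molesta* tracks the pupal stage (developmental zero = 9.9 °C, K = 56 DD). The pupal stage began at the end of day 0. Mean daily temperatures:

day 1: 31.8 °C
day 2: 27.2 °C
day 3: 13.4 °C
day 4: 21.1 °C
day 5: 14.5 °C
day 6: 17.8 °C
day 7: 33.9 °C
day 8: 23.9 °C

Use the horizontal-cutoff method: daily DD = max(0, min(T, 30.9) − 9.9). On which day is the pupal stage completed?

Daily DD above 9.9 °C (capped at 21.0): 21.0, 17.3, 3.5, 11.2, 4.6, 7.9, 21.0, 14.0.
Cumulative: 21.0, 38.3, 41.8, 53.0, 57.6, 65.5, 86.5, 100.5.
The total first reaches 56 DD on day 5.

day 5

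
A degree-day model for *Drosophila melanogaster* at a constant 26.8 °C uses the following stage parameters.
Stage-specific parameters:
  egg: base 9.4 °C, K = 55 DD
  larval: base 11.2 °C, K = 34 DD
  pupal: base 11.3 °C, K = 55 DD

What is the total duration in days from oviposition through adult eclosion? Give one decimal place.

egg: 55 / (26.8 − 9.4) = 55 / 17.4 = 3.161 d.
larval: 34 / (26.8 − 11.2) = 34 / 15.6 = 2.179 d.
pupal: 55 / (26.8 − 11.3) = 55 / 15.5 = 3.548 d.
Sum = 8.889 ≈ 8.9 days.

8.9 days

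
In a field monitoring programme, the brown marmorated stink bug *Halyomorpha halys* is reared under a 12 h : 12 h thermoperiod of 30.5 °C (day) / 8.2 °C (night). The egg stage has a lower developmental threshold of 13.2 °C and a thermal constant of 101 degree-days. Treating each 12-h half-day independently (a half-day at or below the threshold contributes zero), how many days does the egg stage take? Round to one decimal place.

Day half: max(0, 30.5 − 13.2) × 0.5 = 17.3 × 0.5 = 8.65 DD.
Night half: max(0, 8.2 − 13.2) × 0.5 = 0.0 × 0.5 = 0.00 DD.
Per 24 h: 8.65 DD/day.
Duration = 101 / 8.65 = 11.676 ≈ 11.7 days.

11.7 days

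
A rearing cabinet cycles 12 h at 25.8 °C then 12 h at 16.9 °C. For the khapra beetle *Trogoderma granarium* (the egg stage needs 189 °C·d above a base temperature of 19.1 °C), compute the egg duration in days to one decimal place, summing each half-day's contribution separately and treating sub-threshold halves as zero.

Day half: max(0, 25.8 − 19.1) × 0.5 = 6.7 × 0.5 = 3.35 DD.
Night half: max(0, 16.9 − 19.1) × 0.5 = 0.0 × 0.5 = 0.00 DD.
Per 24 h: 3.35 DD/day.
Duration = 189 / 3.35 = 56.418 ≈ 56.4 days.

56.4 days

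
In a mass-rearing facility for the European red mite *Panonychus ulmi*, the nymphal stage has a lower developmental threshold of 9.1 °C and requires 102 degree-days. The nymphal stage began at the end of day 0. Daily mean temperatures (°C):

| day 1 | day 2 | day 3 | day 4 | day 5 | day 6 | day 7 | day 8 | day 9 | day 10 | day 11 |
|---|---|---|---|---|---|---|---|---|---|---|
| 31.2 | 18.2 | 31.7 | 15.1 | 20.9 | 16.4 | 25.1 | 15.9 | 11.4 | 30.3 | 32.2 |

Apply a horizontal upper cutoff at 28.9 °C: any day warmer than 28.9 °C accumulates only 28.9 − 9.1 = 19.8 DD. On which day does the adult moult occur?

day 10

Daily DD above 9.1 °C (capped at 19.8): 19.8, 9.1, 19.8, 6.0, 11.8, 7.3, 16.0, 6.8, 2.3, 19.8, 19.8.
Cumulative: 19.8, 28.9, 48.7, 54.7, 66.5, 73.8, 89.8, 96.6, 98.9, 118.7, 138.5.
The total first reaches 102 DD on day 10.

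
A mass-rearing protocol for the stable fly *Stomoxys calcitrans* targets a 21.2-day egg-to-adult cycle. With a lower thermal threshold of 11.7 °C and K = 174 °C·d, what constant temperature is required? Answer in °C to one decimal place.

Required daily accumulation = 174 / 21.2 = 8.208 DD/day.
T = T_base + 8.208 = 11.7 + 8.208 = 19.908 ≈ 19.9 °C.

19.9 °C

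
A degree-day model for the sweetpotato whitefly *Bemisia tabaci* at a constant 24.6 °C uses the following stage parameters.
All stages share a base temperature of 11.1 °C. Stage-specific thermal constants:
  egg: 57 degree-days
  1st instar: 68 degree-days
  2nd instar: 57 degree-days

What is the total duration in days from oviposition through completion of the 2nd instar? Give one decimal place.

Daily accumulation at 24.6 °C = 24.6 − 11.1 = 13.5 DD/day.
Total K = 57 + 68 + 57 = 182 DD.
Total duration = 182 / 13.5 = 13.481 ≈ 13.5 days.

13.5 days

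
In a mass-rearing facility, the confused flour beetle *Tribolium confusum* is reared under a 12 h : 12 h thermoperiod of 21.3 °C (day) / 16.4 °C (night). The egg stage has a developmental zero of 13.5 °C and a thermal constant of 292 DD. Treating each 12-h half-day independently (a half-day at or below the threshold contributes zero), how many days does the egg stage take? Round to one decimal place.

54.6 days

Day half: max(0, 21.3 − 13.5) × 0.5 = 7.8 × 0.5 = 3.90 DD.
Night half: max(0, 16.4 − 13.5) × 0.5 = 2.9 × 0.5 = 1.45 DD.
Per 24 h: 5.35 DD/day.
Duration = 292 / 5.35 = 54.579 ≈ 54.6 days.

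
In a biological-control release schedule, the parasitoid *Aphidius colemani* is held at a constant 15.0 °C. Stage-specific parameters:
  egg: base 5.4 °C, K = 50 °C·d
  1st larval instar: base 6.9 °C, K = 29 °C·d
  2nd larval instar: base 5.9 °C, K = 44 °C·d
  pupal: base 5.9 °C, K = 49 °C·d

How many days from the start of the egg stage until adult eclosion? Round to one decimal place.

egg: 50 / (15.0 − 5.4) = 50 / 9.6 = 5.208 d.
1st larval instar: 29 / (15.0 − 6.9) = 29 / 8.1 = 3.580 d.
2nd larval instar: 44 / (15.0 − 5.9) = 44 / 9.1 = 4.835 d.
pupal: 49 / (15.0 − 5.9) = 49 / 9.1 = 5.385 d.
Sum = 19.008 ≈ 19.0 days.

19.0 days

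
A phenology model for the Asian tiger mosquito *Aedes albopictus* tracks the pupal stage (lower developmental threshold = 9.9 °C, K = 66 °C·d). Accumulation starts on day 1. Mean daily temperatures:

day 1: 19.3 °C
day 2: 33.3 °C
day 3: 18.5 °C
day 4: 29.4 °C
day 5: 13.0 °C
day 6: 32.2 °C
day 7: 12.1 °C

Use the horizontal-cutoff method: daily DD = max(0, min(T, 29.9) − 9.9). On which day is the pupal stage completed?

Daily DD above 9.9 °C (capped at 20.0): 9.4, 20.0, 8.6, 19.5, 3.1, 20.0, 2.2.
Cumulative: 9.4, 29.4, 38.0, 57.5, 60.6, 80.6, 82.8.
The total first reaches 66 DD on day 6.

day 6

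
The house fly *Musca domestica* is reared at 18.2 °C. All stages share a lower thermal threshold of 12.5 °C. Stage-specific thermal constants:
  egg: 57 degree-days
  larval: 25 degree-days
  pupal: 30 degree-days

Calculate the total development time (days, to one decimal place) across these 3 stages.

19.6 days

Daily accumulation at 18.2 °C = 18.2 − 12.5 = 5.7 DD/day.
Total K = 57 + 25 + 30 = 112 DD.
Total duration = 112 / 5.7 = 19.649 ≈ 19.6 days.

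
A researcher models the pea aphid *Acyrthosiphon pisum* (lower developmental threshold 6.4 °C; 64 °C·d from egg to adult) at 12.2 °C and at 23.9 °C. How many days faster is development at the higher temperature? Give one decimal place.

7.4 days

At 12.2 °C: 64 / (12.2 − 6.4) = 64 / 5.8 = 11.034 d.
At 23.9 °C: 64 / (23.9 − 6.4) = 64 / 17.5 = 3.657 d.
Difference = |11.034 − 3.657| = 7.377 ≈ 7.4 days.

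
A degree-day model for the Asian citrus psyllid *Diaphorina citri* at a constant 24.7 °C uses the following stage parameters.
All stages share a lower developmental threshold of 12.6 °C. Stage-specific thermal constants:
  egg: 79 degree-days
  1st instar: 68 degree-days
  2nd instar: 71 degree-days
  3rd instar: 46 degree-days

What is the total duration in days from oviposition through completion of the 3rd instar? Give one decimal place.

21.8 days

Daily accumulation at 24.7 °C = 24.7 − 12.6 = 12.1 DD/day.
Total K = 79 + 68 + 71 + 46 = 264 DD.
Total duration = 264 / 12.1 = 21.818 ≈ 21.8 days.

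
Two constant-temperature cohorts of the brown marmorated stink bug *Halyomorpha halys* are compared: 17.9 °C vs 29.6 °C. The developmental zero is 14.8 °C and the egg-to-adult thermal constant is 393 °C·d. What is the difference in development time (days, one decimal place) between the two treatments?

At 17.9 °C: 393 / (17.9 − 14.8) = 393 / 3.1 = 126.774 d.
At 29.6 °C: 393 / (29.6 − 14.8) = 393 / 14.8 = 26.554 d.
Difference = |126.774 − 26.554| = 100.220 ≈ 100.2 days.

100.2 days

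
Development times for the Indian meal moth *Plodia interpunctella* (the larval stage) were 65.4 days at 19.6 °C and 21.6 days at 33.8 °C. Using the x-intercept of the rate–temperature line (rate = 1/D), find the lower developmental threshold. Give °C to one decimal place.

Equal thermal constants: D₁(T₁ − T_b) = D₂(T₂ − T_b).
65.4·(19.6 − T_b) = 21.6·(33.8 − T_b)
T_b = (65.4·19.6 − 21.6·33.8) / (65.4 − 21.6) = 551.76 / 43.8 = 12.597 °C ≈ 12.6 °C.

12.6 °C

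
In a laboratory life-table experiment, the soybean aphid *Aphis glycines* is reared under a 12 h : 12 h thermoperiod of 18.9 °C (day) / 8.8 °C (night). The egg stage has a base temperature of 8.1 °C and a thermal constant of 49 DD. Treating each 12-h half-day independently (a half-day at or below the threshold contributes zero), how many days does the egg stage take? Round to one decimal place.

8.5 days

Day half: max(0, 18.9 − 8.1) × 0.5 = 10.8 × 0.5 = 5.40 DD.
Night half: max(0, 8.8 − 8.1) × 0.5 = 0.7 × 0.5 = 0.35 DD.
Per 24 h: 5.75 DD/day.
Duration = 49 / 5.75 = 8.522 ≈ 8.5 days.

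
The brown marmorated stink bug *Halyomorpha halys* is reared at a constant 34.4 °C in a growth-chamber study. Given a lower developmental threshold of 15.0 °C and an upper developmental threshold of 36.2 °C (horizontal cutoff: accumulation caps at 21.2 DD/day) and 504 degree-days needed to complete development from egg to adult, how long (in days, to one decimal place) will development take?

26.0 days

Daily accumulation = 34.4 − 15.0 = 19.4 DD/day.
Duration = 504 / 19.4 = 25.979 ≈ 26.0 days.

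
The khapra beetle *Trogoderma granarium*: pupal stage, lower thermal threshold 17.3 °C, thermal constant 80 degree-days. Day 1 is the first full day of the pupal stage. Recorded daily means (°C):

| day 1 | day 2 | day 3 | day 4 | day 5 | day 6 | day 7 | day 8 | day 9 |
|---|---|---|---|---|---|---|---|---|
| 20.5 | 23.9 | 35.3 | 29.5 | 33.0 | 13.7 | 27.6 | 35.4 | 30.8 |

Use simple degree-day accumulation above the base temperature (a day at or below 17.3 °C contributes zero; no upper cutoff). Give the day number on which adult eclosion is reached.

Daily DD above 17.3 °C: 3.2, 6.6, 18.0, 12.2, 15.7, 0.0, 10.3, 18.1, 13.5.
Cumulative: 3.2, 9.8, 27.8, 40.0, 55.7, 55.7, 66.0, 84.1, 97.6.
The total first reaches 80 DD on day 8.

day 8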